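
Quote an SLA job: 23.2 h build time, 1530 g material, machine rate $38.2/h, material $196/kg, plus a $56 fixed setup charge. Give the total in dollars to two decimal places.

Machine-time cost = 38.2 × 23.2, so $886.24.
Feedstock cost: 196 × 1530/1000 → $299.88.
Total = 886.24 + 299.88 + 56 = $1242.12.

$1242.12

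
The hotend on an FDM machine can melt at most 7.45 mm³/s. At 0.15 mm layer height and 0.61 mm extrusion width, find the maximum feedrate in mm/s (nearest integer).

Bead cross-section: 0.15 × 0.61 → 0.0915 mm².
v_max = Q/A = 7.45/0.0915 = 81.42 mm/s → 81 mm/s.

81 mm/s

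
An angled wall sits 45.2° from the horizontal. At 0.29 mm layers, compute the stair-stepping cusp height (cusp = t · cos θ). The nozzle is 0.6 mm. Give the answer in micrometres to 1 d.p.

204.3 μm

cos(45.2°) = 0.7046, so cusp = 0.29 × 0.7046 = 0.204334 mm → 204.3 μm.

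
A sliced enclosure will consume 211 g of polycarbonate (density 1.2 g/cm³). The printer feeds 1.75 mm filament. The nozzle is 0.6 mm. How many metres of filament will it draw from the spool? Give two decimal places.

Volume = 211 g / 1.2 g·cm⁻³ = 175.8333 cm³ = 175833.3 mm³.
Cross-section of 1.75 mm filament: π·(1.75/2)² = 2.4053 mm².
L = V/A = 175833.3/2.4053 = 73102.44 mm → 73.10 m.

73.10 m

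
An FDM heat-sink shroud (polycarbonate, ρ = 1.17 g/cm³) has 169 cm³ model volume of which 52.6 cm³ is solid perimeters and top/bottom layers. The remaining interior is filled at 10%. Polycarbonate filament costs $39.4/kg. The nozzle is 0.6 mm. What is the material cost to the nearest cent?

Infill region: 169 − 52.6 → 116.4 cm³.
Infill deposited = 0.10 × 116.4 = 11.64 cm³.
Total printed volume: 52.6 + 11.64 → 64.24 cm³.
Mass: 64.24 × 1.17 → 75.1608 g.
Cost = 75.1608 g / 1000 × $39.4/kg = $2.96.

$2.96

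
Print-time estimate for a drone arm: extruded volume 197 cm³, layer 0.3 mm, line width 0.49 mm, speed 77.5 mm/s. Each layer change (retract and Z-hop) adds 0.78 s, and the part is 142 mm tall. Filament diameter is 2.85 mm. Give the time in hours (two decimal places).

4.91 hours

Bead cross-section = 0.3 × 0.49 = 0.147 mm².
Toolpath length = 197 cm³ / 0.147 mm² = 197000 / 0.147 = 1340136.1 mm.
Time extruding: 1340136.1 / 77.5 → 17292.1 s.
Number of layers: 142 / 0.3 → 474 (rounded up).
Non-print overhead = 474 × 0.78 = 369.72 s.
Altogether 17292.1 + 369.72 = 17661.82 s, i.e. 4.91 hours.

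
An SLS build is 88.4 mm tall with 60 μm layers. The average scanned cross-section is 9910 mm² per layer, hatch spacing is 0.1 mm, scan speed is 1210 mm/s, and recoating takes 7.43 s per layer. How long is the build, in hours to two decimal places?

36.58 hours

Number of layers: 88.4 / 0.06 → 1474 (rounded up).
Per-layer scan distance = 9910 / 0.1, so 99100 mm.
Scan time per layer = 99100 / 1210, so 81.9008 s.
Layer cycle: 81.9008 + 7.43 → 89.3308 s.
Total: 1474 × 89.3308 s = 131673.5992 s → 36.58 hours.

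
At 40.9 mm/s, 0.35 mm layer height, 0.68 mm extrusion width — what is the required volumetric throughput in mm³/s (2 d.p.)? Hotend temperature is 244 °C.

9.73

Bead cross-section = 0.35 × 0.68 = 0.238 mm².
Volumetric flow = 40.9 × 0.238 = 9.73 mm³/s.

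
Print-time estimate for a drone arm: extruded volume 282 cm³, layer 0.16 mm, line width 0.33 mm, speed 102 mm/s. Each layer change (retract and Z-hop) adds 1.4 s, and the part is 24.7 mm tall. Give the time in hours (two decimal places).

14.61 hours

Extrusion cross-section: 0.16 × 0.33 → 0.0528 mm².
Toolpath length = 282 cm³ / 0.0528 mm² = 282000 / 0.0528 = 5340909.1 mm.
Print-move time: 5340909.1 / 102 → 52361.9 s.
Layer count = ceil(24.7 / 0.16) = 155.
Non-print overhead = 155 × 1.4 = 217 s.
Total = 52361.9 + 217 = 52578.9 s = 14.61 hours.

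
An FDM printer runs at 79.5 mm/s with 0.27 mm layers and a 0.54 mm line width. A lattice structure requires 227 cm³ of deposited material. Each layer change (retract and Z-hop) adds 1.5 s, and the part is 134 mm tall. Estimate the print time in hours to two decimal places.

Bead cross-section = 0.27 × 0.54 = 0.1458 mm².
Total extruded path = 227000/0.1458 = 1556927.3 mm.
Print-move time = 1556927.3 / 79.5, so 19584 s.
Layers = ⌈134/0.27⌉ = 497.
Layer-change overhead = 497 × 1.5 = 745.5 s.
Total = 19584 + 745.5 = 20329.5 s = 5.65 hours.

5.65 hours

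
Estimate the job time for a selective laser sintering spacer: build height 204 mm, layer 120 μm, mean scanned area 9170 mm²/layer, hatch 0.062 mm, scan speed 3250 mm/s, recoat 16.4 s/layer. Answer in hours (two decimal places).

Layer count = ceil(204 / 0.12) = 1700.
Per-layer scan distance = 9170 / 0.062, so 147903.2 mm.
Scan time per layer = 147903.2 / 3250 = 45.5087 s.
Per-layer time = 45.5087 + 16.4, so 61.9087 s.
1700 layers × 61.9087 s/layer = 105244.79 s, i.e. 29.23 hours.

29.23 hours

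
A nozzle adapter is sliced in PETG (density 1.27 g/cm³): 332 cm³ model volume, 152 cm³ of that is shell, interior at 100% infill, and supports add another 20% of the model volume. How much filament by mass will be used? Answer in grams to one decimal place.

506.0 g

Volume inside the shell: 332 − 152 → 180 cm³.
Deposited infill: 1.00 × 180 → 180 cm³.
Support: 0.20 × 332 → 66.4 cm³.
Total extruded: 152 + 180 + 66.4 → 398.4 cm³.
Mass = 398.4 × 1.27, so 505.968 g.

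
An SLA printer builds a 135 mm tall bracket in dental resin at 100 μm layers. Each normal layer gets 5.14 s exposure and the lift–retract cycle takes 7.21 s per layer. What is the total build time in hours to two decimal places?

4.63 hours

Layers = ⌈135/0.1⌉ = 1350.
Each layer takes: 5.14 + 7.21 → 12.35 s.
Total = 1350 × 12.35 = 16672.5 s = 4.63 hours.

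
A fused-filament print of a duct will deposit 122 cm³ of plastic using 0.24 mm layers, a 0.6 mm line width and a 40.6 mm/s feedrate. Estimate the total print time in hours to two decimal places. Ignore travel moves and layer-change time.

Extrusion cross-section = 0.24 × 0.6, so 0.144 mm².
Total extruded path = 122000/0.144 = 847222.2 mm.
Extrusion time: 847222.2 / 40.6 → 20867.5 s.
That's 20867.5 s → 5.80 hours.

5.80 hours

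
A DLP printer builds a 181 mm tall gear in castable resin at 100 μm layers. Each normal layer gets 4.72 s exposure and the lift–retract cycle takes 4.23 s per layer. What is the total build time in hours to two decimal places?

4.50 hours

Layer count = ceil(181 / 0.1) = 1810.
Cycle time = 4.72 + 4.23 = 8.95 s.
Build time: 1810 × 8.95 s = 16199.5 s, i.e. 4.50 hours.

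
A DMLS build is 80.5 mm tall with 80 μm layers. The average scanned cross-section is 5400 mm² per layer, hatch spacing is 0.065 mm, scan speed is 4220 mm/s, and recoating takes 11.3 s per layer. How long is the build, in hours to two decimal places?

8.67 hours

Layer count = ceil(80.5 / 0.08) = 1007.
Scan path per layer: 5400 / 0.065 → 83076.9 mm.
Per-layer scan time = 83076.9 / 4220, so 19.6865 s.
Time per layer = 19.6865 + 11.3, so 30.9865 s.
1007 layers × 30.9865 s/layer = 31203.4055 s, i.e. 8.67 hours.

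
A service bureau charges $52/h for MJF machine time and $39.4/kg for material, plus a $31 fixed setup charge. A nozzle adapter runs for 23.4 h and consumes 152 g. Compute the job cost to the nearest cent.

Machine-time cost = 52 × 23.4, so $1216.80.
Feedstock cost = 39.4 × 152/1000, so $5.9888.
Adding setup: 1216.80 + 5.9888 + 31 → 1253.7888 ≈ $1253.79.

$1253.79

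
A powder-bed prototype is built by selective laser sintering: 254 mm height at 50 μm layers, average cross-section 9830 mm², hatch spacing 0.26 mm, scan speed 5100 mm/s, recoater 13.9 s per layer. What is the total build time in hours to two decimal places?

30.08 hours

Layer count = ceil(254 / 0.05) = 5080.
Per-layer scan distance = 9830 / 0.26 = 37807.7 mm.
Per-layer scan time = 37807.7 / 5100 = 7.4133 s.
Time per layer = 7.4133 + 13.9, so 21.3133 s.
5080 layers × 21.3133 s/layer = 108271.564 s, i.e. 30.08 hours.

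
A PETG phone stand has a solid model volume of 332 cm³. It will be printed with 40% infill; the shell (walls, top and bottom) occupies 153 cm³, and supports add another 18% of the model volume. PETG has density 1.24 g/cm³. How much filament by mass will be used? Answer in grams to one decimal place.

Infill region = 332 − 153, so 179 cm³.
Infill deposited: 0.40 × 179 → 71.6 cm³.
Support: 0.18 × 332 → 59.76 cm³.
Total printed volume = 153 + 71.6 + 59.76, so 284.36 cm³.
Mass = 284.36 × 1.24, so 352.6064 g.

352.6 g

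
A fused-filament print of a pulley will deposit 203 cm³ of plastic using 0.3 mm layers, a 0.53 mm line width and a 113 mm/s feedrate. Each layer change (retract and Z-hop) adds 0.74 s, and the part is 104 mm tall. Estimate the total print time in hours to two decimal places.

3.21 hours

Extrusion cross-section: 0.3 × 0.53 → 0.159 mm².
Path length: 203000 mm³ / 0.159 mm² → 1276729.6 mm.
Extrusion time = 1276729.6 / 113, so 11298.5 s.
Layers = ⌈104/0.3⌉ = 347.
Non-print overhead = 347 × 0.74 = 256.78 s.
Total = 11298.5 + 256.78 = 11555.28 s = 3.21 hours.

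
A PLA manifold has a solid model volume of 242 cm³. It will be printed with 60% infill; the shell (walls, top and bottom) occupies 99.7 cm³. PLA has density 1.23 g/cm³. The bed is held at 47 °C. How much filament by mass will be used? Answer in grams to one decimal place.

Volume inside the shell = 242 − 99.7, so 142.3 cm³.
Deposited infill = 0.60 × 142.3 = 85.38 cm³.
Total printed volume = 99.7 + 85.38 = 185.08 cm³.
Mass = 185.08 × 1.23 = 227.6484 g.

227.6 g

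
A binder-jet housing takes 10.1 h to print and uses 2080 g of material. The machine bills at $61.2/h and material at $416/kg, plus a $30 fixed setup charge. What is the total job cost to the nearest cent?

$1513.40

Machine cost = 61.2 × 10.1, so $618.12.
Material cost = 416 × 2080/1000 = $865.28.
Total = 618.12 + 865.28 + 30 = $1513.40.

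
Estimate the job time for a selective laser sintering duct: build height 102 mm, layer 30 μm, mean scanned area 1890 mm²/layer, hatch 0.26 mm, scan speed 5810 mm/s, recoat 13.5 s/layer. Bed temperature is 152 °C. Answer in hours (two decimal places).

13.93 hours

Number of layers: 102 / 0.03 → 3400 (rounded up).
Per-layer scan distance: 1890 / 0.26 → 7269.2 mm.
Scan time per layer = 7269.2 / 5810, so 1.2512 s.
Layer cycle: 1.2512 + 13.5 → 14.7512 s.
Total: 3400 × 14.7512 s = 50154.08 s → 13.93 hours.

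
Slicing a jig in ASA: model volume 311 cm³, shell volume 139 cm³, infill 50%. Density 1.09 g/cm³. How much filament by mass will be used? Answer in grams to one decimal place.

Interior volume: 311 − 139 → 172 cm³.
Deposited infill: 0.50 × 172 → 86 cm³.
Deposited volume = 139 + 86 = 225 cm³.
Mass = 225 × 1.09, so 245.25 g.

245.3 g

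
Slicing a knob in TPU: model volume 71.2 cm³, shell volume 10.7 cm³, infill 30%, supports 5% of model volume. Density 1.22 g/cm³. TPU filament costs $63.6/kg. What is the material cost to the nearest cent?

$2.51

Infill region = 71.2 − 10.7, so 60.5 cm³.
Deposited infill = 0.30 × 60.5, so 18.15 cm³.
Support = 0.05 × 71.2, so 3.56 cm³.
Total printed volume: 10.7 + 18.15 + 3.56 → 32.41 cm³.
Mass = 32.41 × 1.22 = 39.5402 g.
Cost = 39.5402 g / 1000 × $63.6/kg = $2.51.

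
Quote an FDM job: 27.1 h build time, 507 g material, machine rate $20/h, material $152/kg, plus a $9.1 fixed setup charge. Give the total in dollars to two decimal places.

$628.16

Machine cost: 20 × 27.1 → $542.00.
Feedstock cost: 152 × 507/1000 → $77.064.
Adding setup: 542.00 + 77.064 + 9.1 → 628.164 ≈ $628.16.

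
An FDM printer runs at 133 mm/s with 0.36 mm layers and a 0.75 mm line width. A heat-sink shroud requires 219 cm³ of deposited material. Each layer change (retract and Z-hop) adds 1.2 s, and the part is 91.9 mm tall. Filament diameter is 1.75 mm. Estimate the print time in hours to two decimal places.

1.78 hours

Extrusion cross-section: 0.36 × 0.75 → 0.27 mm².
Toolpath length = 219 cm³ / 0.27 mm² = 219000 / 0.27 = 811111.1 mm.
Extrusion time: 811111.1 / 133 → 6098.6 s.
Number of layers: 91.9 / 0.36 → 256 (rounded up).
Non-print overhead = 256 × 1.2, so 307.2 s.
Altogether 6098.6 + 307.2 = 6405.8 s, i.e. 1.78 hours.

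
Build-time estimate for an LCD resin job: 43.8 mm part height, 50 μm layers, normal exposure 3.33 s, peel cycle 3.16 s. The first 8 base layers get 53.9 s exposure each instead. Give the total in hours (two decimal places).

1.69 hours

Layer count = ceil(43.8 / 0.05) = 876.
Base layers: 8 × (53.9 + 3.16) → 456.48 s.
Normal layers: 868 × (3.33 + 3.16) → 5633.32 s.
Sum: 456.48 + 5633.32 = 6089.8 s → 1.69 hours.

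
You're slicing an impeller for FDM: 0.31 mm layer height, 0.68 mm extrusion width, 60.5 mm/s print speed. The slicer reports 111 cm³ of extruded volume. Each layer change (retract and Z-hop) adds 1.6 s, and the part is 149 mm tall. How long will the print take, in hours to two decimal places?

2.63 hours

Extrusion cross-section: 0.31 × 0.68 → 0.2108 mm².
Total extruded path = 111000/0.2108 = 526565.5 mm.
Time extruding = 526565.5 / 60.5 = 8703.6 s.
Number of layers: 149 / 0.31 → 481 (rounded up).
Z-hop total: 481 × 1.6 → 769.6 s.
Altogether 8703.6 + 769.6 = 9473.2 s, i.e. 2.63 hours.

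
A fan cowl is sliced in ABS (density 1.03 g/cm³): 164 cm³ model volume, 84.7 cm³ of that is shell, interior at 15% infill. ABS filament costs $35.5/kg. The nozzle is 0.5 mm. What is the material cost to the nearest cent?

Infill region: 164 − 84.7 → 79.3 cm³.
Infill deposited: 0.15 × 79.3 → 11.895 cm³.
Total printed volume: 84.7 + 11.895 → 96.595 cm³.
Mass = 96.595 × 1.03 = 99.49285 g.
Cost = 99.49285 g / 1000 × $35.5/kg = $3.53.

$3.53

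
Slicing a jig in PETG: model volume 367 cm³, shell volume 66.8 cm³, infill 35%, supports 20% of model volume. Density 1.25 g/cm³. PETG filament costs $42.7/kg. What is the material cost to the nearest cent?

$13.09

Infill region = 367 − 66.8 = 300.2 cm³.
Infill deposited = 0.35 × 300.2, so 105.07 cm³.
Support = 0.20 × 367, so 73.4 cm³.
Total extruded: 66.8 + 105.07 + 73.4 → 245.27 cm³.
Mass = 245.27 × 1.25, so 306.5875 g.
At $42.7/kg: 306.5875/1000 × 42.7 = $13.09.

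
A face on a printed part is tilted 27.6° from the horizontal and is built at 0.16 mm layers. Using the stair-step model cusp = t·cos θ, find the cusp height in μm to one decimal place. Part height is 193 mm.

141.8 μm

h_c = t·cos θ = 0.16 × 0.8862 = 0.141792 mm (141.8 μm).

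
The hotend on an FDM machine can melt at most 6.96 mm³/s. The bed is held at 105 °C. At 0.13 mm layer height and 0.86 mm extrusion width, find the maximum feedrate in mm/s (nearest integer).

62 mm/s

Extrusion cross-section: 0.13 × 0.86 → 0.1118 mm².
Max speed = 6.96 / 0.1118 = 62.25 ≈ 62 mm/s.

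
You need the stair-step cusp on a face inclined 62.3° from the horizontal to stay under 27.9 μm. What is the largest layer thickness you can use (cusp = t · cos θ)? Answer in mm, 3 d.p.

t = h_c / cos θ = 0.0279 / 0.4648 = 0.060 mm.

0.060 mm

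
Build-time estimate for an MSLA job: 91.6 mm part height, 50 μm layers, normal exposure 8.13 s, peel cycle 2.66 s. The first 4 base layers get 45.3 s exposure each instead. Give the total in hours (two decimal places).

Layers = ⌈91.6/0.05⌉ = 1832.
Burn-in layers: 4 × (45.3 + 2.66) → 191.84 s.
Regular layers = 1828 × (8.13 + 2.66) = 19724.12 s.
Sum: 191.84 + 19724.12 = 19915.96 s → 5.53 hours.

5.53 hours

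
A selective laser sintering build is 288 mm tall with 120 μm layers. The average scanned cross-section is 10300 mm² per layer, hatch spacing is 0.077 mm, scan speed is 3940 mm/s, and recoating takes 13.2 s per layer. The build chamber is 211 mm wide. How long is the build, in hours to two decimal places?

Layers = ⌈288/0.12⌉ = 2400.
Hatch length per layer = 10300 / 0.077 = 133766.2 mm.
Per-layer scan time = 133766.2 / 3940 = 33.9508 s.
Layer cycle: 33.9508 + 13.2 → 47.1508 s.
Total: 2400 × 47.1508 s = 113161.92 s → 31.43 hours.

31.43 hours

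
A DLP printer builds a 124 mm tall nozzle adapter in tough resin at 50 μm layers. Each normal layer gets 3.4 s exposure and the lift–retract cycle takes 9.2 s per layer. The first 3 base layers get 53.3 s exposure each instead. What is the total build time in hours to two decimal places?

8.72 hours

Number of layers: 124 / 0.05 → 2480 (rounded up).
Burn-in layers = 3 × (53.3 + 9.2), so 187.5 s.
Normal layers: 2477 × (3.4 + 9.2) → 31210.2 s.
Total = 187.5 + 31210.2 = 31397.7 s = 8.72 hours.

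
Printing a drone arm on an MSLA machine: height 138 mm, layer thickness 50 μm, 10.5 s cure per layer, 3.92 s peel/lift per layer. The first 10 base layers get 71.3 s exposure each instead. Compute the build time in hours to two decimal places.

11.22 hours

Layers = ⌈138/0.05⌉ = 2760.
Bottom layers: 10 × (71.3 + 3.92) → 752.2 s.
Regular layers: 2750 × (10.5 + 3.92) → 39655 s.
Sum: 752.2 + 39655 = 40407.2 s → 11.22 hours.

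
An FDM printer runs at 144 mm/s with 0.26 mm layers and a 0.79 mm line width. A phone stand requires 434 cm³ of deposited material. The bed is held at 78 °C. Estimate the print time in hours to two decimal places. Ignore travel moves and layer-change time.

Bead cross-section = 0.26 × 0.79 = 0.2054 mm².
Path length: 434000 mm³ / 0.2054 mm² → 2112950.3 mm.
Extrusion time = 2112950.3 / 144 = 14673.3 s.
14673.3 s = 4.08 hours.

4.08 hours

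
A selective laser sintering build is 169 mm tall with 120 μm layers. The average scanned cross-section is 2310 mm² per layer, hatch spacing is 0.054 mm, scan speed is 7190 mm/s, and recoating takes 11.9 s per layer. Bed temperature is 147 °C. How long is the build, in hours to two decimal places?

6.99 hours

Number of layers: 169 / 0.12 → 1409 (rounded up).
Scan path per layer = 2310 / 0.054, so 42777.8 mm.
Laser time per layer = 42777.8 / 7190 = 5.9496 s.
Layer cycle = 5.9496 + 11.9 = 17.8496 s.
Total: 1409 × 17.8496 s = 25150.0864 s → 6.99 hours.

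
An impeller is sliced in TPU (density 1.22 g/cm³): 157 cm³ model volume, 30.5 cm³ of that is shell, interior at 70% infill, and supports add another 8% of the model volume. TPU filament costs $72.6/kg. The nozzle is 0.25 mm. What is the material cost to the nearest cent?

Volume inside the shell = 157 − 30.5, so 126.5 cm³.
Deposited infill = 0.70 × 126.5 = 88.55 cm³.
Support: 0.08 × 157 → 12.56 cm³.
Deposited volume = 30.5 + 88.55 + 12.56, so 131.61 cm³.
Mass: 131.61 × 1.22 → 160.5642 g.
Cost = 160.5642 g / 1000 × $72.6/kg = $11.66.

$11.66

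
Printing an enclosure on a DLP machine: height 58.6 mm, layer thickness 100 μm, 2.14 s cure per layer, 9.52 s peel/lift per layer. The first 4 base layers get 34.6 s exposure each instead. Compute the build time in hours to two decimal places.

1.93 hours

Number of layers: 58.6 / 0.1 → 586 (rounded up).
Bottom layers = 4 × (34.6 + 9.52) = 176.48 s.
Remaining layers = 582 × (2.14 + 9.52) = 6786.12 s.
Total = 176.48 + 6786.12 = 6962.6 s = 1.93 hours.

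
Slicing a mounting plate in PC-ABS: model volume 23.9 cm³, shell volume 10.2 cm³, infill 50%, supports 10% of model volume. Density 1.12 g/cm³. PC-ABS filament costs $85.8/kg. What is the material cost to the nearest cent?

$1.87

Volume inside the shell = 23.9 − 10.2 = 13.7 cm³.
Infill deposited = 0.50 × 13.7 = 6.85 cm³.
Support: 0.10 × 23.9 → 2.39 cm³.
Total extruded = 10.2 + 6.85 + 2.39, so 19.44 cm³.
Mass: 19.44 × 1.12 → 21.7728 g.
At $85.8/kg: 21.7728/1000 × 85.8 = $1.87.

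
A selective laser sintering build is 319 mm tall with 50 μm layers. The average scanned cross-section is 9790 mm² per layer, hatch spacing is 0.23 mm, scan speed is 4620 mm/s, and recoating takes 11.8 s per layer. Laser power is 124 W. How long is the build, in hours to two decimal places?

37.24 hours

Number of layers: 319 / 0.05 → 6380 (rounded up).
Scan path per layer = 9790 / 0.23 = 42565.2 mm.
Laser time per layer = 42565.2 / 4620 = 9.2132 s.
Per-layer time = 9.2132 + 11.8, so 21.0132 s.
Build time = 6380 × 21.0132 = 134064.216 s = 37.24 hours.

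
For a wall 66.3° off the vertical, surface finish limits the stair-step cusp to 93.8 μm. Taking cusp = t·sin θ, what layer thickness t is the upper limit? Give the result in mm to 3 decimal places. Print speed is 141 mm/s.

Layer height = cusp / sin(66.3°) = 0.0938 / 0.9157 = 0.102 mm.

0.102 mm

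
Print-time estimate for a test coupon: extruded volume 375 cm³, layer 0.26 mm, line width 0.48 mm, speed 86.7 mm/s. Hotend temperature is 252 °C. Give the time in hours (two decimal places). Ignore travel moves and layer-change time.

Bead cross-section = 0.26 × 0.48 = 0.1248 mm².
Total extruded path = 375000/0.1248 = 3004807.7 mm.
Time extruding = 3004807.7 / 86.7 = 34657.5 s.
Converting: 34657.5 s = 9.63 hours.

9.63 hours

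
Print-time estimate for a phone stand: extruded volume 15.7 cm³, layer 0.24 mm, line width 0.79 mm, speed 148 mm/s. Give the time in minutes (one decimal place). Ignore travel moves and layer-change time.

Bead cross-section = 0.24 × 0.79 = 0.1896 mm².
Total extruded path = 15700/0.1896 = 82805.9 mm.
Time extruding = 82805.9 / 148, so 559.5 s.
In the requested units: 559.5 s = 9.3 minutes.

9.3 minutes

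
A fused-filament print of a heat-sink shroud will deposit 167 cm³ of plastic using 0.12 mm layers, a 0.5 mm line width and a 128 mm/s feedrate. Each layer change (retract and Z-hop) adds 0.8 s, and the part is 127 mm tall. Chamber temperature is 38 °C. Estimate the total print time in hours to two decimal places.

6.28 hours

Extrusion cross-section = 0.12 × 0.5 = 0.06 mm².
Path length: 167000 mm³ / 0.06 mm² → 2783333.3 mm.
Time extruding = 2783333.3 / 128 = 21744.8 s.
Layers = ⌈127/0.12⌉ = 1059.
Z-hop total: 1059 × 0.8 → 847.2 s.
Total = 21744.8 + 847.2 = 22592 s = 6.28 hours.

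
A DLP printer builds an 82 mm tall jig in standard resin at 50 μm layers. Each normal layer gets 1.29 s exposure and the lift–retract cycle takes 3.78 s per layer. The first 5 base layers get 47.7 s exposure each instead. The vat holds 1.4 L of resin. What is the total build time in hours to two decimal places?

Number of layers: 82 / 0.05 → 1640 (rounded up).
Bottom layers = 5 × (47.7 + 3.78) = 257.4 s.
Normal layers = 1635 × (1.29 + 3.78) = 8289.45 s.
Sum: 257.4 + 8289.45 = 8546.85 s → 2.37 hours.

2.37 hours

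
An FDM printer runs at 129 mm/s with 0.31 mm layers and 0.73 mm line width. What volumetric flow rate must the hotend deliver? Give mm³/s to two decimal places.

A = 0.31 × 0.73 = 0.2263 mm².
Q = v·A = 129 × 0.2263 = 29.19 mm³/s.

29.19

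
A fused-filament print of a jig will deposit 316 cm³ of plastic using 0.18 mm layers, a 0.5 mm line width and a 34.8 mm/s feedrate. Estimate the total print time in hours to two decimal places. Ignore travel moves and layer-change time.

28.03 hours

Line area = 0.18 × 0.5 = 0.09 mm².
Total extruded path = 316000/0.09 = 3511111.1 mm.
Print-move time = 3511111.1 / 34.8, so 100894 s.
Converting: 100894 s = 28.03 hours.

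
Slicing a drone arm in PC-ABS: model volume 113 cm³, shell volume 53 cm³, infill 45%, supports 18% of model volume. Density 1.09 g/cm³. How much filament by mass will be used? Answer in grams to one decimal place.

109.4 g

Interior volume: 113 − 53 → 60 cm³.
Infill deposited = 0.45 × 60, so 27 cm³.
Support = 0.18 × 113 = 20.34 cm³.
Total printed volume = 53 + 27 + 20.34, so 100.34 cm³.
Mass = 100.34 × 1.09, so 109.3706 g.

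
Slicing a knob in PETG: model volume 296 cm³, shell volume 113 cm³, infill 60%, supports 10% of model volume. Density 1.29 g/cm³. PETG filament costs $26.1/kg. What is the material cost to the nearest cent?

Interior volume = 296 − 113, so 183 cm³.
Deposited infill: 0.60 × 183 → 109.8 cm³.
Support = 0.10 × 296, so 29.6 cm³.
Total printed volume = 113 + 109.8 + 29.6 = 252.4 cm³.
Mass = 252.4 × 1.29 = 325.596 g.
At $26.1/kg: 325.596/1000 × 26.1 = $8.50.

$8.50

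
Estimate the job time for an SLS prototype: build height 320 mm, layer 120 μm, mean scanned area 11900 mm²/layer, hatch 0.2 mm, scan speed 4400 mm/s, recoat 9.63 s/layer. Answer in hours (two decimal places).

Layers = ⌈320/0.12⌉ = 2667.
Per-layer scan distance = 11900 / 0.2, so 59500 mm.
Per-layer scan time = 59500 / 4400 = 13.5227 s.
Per-layer time = 13.5227 + 9.63 = 23.1527 s.
2667 layers × 23.1527 s/layer = 61748.2509 s, i.e. 17.15 hours.

17.15 hours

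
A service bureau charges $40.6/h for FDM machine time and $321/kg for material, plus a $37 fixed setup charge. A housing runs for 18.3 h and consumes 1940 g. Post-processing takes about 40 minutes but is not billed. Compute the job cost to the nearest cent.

Machine cost = 40.6 × 18.3, so $742.98.
Material charge = 321 × 1940/1000 = $622.74.
Total = 742.98 + 622.74 + 37 = $1402.72.

$1402.72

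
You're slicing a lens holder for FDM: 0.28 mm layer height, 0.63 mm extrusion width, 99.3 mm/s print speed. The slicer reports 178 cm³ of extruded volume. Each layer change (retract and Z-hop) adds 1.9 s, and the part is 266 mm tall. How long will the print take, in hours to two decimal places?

3.32 hours

Line area = 0.28 × 0.63, so 0.1764 mm².
Path length: 178000 mm³ / 0.1764 mm² → 1009070.3 mm.
Extrusion time = 1009070.3 / 99.3 = 10161.8 s.
Number of layers: 266 / 0.28 → 950 (rounded up).
Non-print overhead = 950 × 1.9, so 1805 s.
Total = 10161.8 + 1805 = 11966.8 s = 3.32 hours.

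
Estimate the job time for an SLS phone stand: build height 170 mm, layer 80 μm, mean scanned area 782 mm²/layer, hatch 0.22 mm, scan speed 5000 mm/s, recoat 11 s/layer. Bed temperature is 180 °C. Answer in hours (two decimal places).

6.91 hours

Number of layers: 170 / 0.08 → 2125 (rounded up).
Scan path per layer = 782 / 0.22 = 3554.5 mm.
Per-layer scan time = 3554.5 / 5000 = 0.7109 s.
Layer cycle: 0.7109 + 11 → 11.7109 s.
Total: 2125 × 11.7109 s = 24885.6625 s → 6.91 hours.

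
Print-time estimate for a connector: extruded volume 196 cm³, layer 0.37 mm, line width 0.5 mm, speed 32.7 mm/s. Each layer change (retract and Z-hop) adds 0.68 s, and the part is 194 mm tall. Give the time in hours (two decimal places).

Bead cross-section: 0.37 × 0.5 → 0.185 mm².
Toolpath length = 196 cm³ / 0.185 mm² = 196000 / 0.185 = 1059459.5 mm.
Print-move time = 1059459.5 / 32.7 = 32399.4 s.
Layer count = ceil(194 / 0.37) = 525.
Z-hop total: 525 × 0.68 → 357 s.
Total = 32399.4 + 357 = 32756.4 s = 9.10 hours.

9.10 hours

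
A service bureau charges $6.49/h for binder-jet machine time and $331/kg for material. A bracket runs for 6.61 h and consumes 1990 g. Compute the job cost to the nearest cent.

$701.59

Time charge = 6.49 × 6.61, so $42.8989.
Material charge: 331 × 1990/1000 → $658.69.
Job cost: 42.8989 + 658.69 = 701.5889 ≈ $701.59.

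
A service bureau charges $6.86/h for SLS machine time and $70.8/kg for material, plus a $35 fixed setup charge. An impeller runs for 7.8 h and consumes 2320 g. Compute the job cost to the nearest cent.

Machine-time cost = 6.86 × 7.8 = $53.508.
Material charge: 70.8 × 2320/1000 → $164.256.
Adding setup: 53.508 + 164.256 + 35 → 252.764 ≈ $252.76.

$252.76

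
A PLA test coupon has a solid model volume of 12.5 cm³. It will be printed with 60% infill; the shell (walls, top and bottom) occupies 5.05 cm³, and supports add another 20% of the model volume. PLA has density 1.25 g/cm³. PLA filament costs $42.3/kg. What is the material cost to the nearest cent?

$0.64

Infill region = 12.5 − 5.05, so 7.45 cm³.
Infill deposited = 0.60 × 7.45 = 4.47 cm³.
Support = 0.20 × 12.5 = 2.5 cm³.
Deposited volume = 5.05 + 4.47 + 2.5, so 12.02 cm³.
Mass = 12.02 × 1.25, so 15.025 g.
At $42.3/kg: 15.025/1000 × 42.3 = $0.64.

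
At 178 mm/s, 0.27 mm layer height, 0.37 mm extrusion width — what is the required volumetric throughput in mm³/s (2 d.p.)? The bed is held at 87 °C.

17.78

Extrusion cross-section: 0.27 × 0.37 → 0.0999 mm².
Q = v·A = 178 × 0.0999 = 17.78 mm³/s.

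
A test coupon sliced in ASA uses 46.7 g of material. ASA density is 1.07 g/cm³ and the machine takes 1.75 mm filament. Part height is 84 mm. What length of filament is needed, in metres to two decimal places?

Extruded volume: 46.7/1.07 = 43.6449 cm³ (43644.9 mm³).
A = π r² = π × 0.875² = 2.4053 mm².
Length = 43644.9 / 2.4053 = 18145.3 mm = 18.15 m.

18.15 m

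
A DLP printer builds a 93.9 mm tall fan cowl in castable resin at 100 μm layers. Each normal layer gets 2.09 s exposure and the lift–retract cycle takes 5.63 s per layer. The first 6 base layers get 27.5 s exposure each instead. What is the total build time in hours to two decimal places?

2.06 hours

Layers = ⌈93.9/0.1⌉ = 939.
Bottom layers: 6 × (27.5 + 5.63) → 198.78 s.
Regular layers = 933 × (2.09 + 5.63), so 7202.76 s.
Total = 198.78 + 7202.76 = 7401.54 s = 2.06 hours.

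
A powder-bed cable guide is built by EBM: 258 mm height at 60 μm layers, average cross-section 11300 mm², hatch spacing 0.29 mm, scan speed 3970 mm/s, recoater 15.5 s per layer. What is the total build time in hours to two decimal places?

Number of layers: 258 / 0.06 → 4300 (rounded up).
Hatch length per layer = 11300 / 0.29, so 38965.5 mm.
Scan time per layer: 38965.5 / 3970 → 9.815 s.
Per-layer time = 9.815 + 15.5, so 25.315 s.
Build time = 4300 × 25.315 = 108854.5 s = 30.24 hours.

30.24 hours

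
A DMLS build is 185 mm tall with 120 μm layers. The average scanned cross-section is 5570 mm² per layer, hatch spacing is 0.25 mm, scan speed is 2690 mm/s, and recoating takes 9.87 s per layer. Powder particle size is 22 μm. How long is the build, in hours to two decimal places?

7.78 hours

Number of layers: 185 / 0.12 → 1542 (rounded up).
Scan path per layer: 5570 / 0.25 → 22280 mm.
Laser time per layer: 22280 / 2690 → 8.2825 s.
Layer cycle = 8.2825 + 9.87 = 18.1525 s.
Build time = 1542 × 18.1525 = 27991.155 s = 7.78 hours.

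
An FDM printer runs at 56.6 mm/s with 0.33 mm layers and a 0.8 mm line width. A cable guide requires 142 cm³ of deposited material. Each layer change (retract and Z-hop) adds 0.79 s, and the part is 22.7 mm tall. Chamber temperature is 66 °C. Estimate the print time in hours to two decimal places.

Extrusion cross-section: 0.33 × 0.8 → 0.264 mm².
Total extruded path = 142000/0.264 = 537878.8 mm.
Extrusion time = 537878.8 / 56.6, so 9503.2 s.
Layers = ⌈22.7/0.33⌉ = 69.
Non-print overhead = 69 × 0.79 = 54.51 s.
Altogether 9503.2 + 54.51 = 9557.71 s, i.e. 2.65 hours.

2.65 hours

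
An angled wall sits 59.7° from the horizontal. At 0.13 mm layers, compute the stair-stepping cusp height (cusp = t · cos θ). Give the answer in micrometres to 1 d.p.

h_c = t·cos θ = 0.13 × 0.5045 = 0.065585 mm (65.6 μm).

65.6 μm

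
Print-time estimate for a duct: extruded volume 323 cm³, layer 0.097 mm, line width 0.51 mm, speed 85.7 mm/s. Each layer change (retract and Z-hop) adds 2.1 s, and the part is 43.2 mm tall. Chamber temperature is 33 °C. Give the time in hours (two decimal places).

Bead cross-section = 0.097 × 0.51 = 0.04947 mm².
Path length: 323000 mm³ / 0.04947 mm² → 6529209.6 mm.
Extrusion time = 6529209.6 / 85.7, so 76186.8 s.
Layer count = ceil(43.2 / 0.097) = 446.
Z-hop total = 446 × 2.1, so 936.6 s.
Total = 76186.8 + 936.6 = 77123.4 s = 21.42 hours.

21.42 hours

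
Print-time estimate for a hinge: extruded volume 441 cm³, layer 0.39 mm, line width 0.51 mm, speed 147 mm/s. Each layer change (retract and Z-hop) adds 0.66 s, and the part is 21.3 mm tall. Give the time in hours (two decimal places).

Line area = 0.39 × 0.51 = 0.1989 mm².
Total extruded path = 441000/0.1989 = 2217194.6 mm.
Time extruding: 2217194.6 / 147 → 15083 s.
Layers = ⌈21.3/0.39⌉ = 55.
Layer-change overhead: 55 × 0.66 → 36.3 s.
Altogether 15083 + 36.3 = 15119.3 s, i.e. 4.20 hours.

4.20 hours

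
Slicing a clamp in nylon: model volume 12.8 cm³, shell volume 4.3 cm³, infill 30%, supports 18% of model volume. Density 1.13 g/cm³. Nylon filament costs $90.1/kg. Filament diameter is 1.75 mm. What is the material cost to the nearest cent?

$0.93

Volume inside the shell = 12.8 − 4.3 = 8.5 cm³.
Infill volume = 0.30 × 8.5, so 2.55 cm³.
Support = 0.18 × 12.8 = 2.304 cm³.
Total printed volume = 4.3 + 2.55 + 2.304, so 9.154 cm³.
Mass = 9.154 × 1.13 = 10.34402 g.
Cost = 10.34402 g / 1000 × $90.1/kg = $0.93.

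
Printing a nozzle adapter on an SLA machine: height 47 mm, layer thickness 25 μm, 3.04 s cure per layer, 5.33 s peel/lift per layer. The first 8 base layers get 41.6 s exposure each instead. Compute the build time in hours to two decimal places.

4.46 hours

Layers = ⌈47/0.025⌉ = 1880.
Bottom layers: 8 × (41.6 + 5.33) → 375.44 s.
Normal layers = 1872 × (3.04 + 5.33) = 15668.64 s.
Sum: 375.44 + 15668.64 = 16044.08 s → 4.46 hours.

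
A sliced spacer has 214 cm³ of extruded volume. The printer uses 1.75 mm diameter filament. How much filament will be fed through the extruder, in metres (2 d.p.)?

88.97 m

Filament cross-section = π × (1.75/2)² = 2.4053 mm².
L = 214000 mm³ / 2.4053 mm² = 88970.19 mm, i.e. 88.97 m.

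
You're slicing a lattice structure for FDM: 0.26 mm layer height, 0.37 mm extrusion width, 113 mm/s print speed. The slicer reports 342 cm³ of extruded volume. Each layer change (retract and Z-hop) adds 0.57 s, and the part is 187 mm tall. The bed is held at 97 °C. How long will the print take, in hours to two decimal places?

Extrusion cross-section = 0.26 × 0.37, so 0.0962 mm².
Toolpath length = 342 cm³ / 0.0962 mm² = 342000 / 0.0962 = 3555093.6 mm.
Time extruding: 3555093.6 / 113 → 31461 s.
Layers = ⌈187/0.26⌉ = 720.
Non-print overhead: 720 × 0.57 → 410.4 s.
Total = 31461 + 410.4 = 31871.4 s = 8.85 hours.

8.85 hours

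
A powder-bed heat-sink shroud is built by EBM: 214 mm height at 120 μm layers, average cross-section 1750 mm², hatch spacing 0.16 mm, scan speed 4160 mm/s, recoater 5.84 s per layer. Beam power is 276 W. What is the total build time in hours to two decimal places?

Number of layers: 214 / 0.12 → 1784 (rounded up).
Scan path per layer = 1750 / 0.16, so 10937.5 mm.
Scan time per layer: 10937.5 / 4160 → 2.6292 s.
Time per layer = 2.6292 + 5.84 = 8.4692 s.
1784 layers × 8.4692 s/layer = 15109.0528 s, i.e. 4.20 hours.

4.20 hours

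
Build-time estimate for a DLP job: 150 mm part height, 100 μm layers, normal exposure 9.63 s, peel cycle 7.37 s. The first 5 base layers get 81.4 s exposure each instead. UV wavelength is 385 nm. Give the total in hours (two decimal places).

7.18 hours

Layers = ⌈150/0.1⌉ = 1500.
Bottom layers: 5 × (81.4 + 7.37) → 443.85 s.
Remaining layers = 1495 × (9.63 + 7.37), so 25415 s.
Sum: 443.85 + 25415 = 25858.85 s → 7.18 hours.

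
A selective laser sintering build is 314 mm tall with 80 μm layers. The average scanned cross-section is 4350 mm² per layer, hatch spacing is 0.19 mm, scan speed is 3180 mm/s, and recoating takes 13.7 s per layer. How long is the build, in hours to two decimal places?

Layer count = ceil(314 / 0.08) = 3925.
Per-layer scan distance = 4350 / 0.19, so 22894.7 mm.
Per-layer scan time: 22894.7 / 3180 → 7.1996 s.
Layer cycle = 7.1996 + 13.7, so 20.8996 s.
Build time = 3925 × 20.8996 = 82030.93 s = 22.79 hours.

22.79 hours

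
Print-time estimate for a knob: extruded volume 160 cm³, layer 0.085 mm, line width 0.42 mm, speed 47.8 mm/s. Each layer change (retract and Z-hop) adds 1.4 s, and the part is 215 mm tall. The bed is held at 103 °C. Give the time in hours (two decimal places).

Extrusion cross-section = 0.085 × 0.42, so 0.0357 mm².
Path length: 160000 mm³ / 0.0357 mm² → 4481792.7 mm.
Print-move time: 4481792.7 / 47.8 → 93761.4 s.
Layers = ⌈215/0.085⌉ = 2530.
Z-hop total: 2530 × 1.4 → 3542 s.
Total = 93761.4 + 3542 = 97303.4 s = 27.03 hours.

27.03 hours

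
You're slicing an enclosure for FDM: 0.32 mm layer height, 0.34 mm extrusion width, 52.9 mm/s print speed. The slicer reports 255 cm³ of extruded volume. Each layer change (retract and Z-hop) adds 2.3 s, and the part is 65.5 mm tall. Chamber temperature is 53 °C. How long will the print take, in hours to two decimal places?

Line area = 0.32 × 0.34, so 0.1088 mm².
Toolpath length = 255 cm³ / 0.1088 mm² = 255000 / 0.1088 = 2343750 mm.
Time extruding = 2343750 / 52.9, so 44305.3 s.
Layer count = ceil(65.5 / 0.32) = 205.
Non-print overhead = 205 × 2.3, so 471.5 s.
Altogether 44305.3 + 471.5 = 44776.8 s, i.e. 12.44 hours.

12.44 hours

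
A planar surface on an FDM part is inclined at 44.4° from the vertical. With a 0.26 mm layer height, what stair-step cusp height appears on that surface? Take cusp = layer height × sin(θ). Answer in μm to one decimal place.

181.9 μm

h_c = t·sin θ = 0.26 × 0.6997 = 0.181922 mm (181.9 μm).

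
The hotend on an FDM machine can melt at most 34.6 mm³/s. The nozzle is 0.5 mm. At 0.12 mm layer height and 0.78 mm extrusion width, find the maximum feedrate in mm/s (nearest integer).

Extrusion cross-section = 0.12 × 0.78, so 0.0936 mm².
Max speed = 34.6 / 0.0936 = 369.66 ≈ 370 mm/s.

370 mm/s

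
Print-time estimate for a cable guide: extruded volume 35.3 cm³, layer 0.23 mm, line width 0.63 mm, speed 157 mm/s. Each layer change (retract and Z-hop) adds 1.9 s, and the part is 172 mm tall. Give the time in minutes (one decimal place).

49.5 minutes

Line area = 0.23 × 0.63, so 0.1449 mm².
Total extruded path = 35300/0.1449 = 243616.3 mm.
Print-move time = 243616.3 / 157, so 1551.7 s.
Number of layers: 172 / 0.23 → 748 (rounded up).
Non-print overhead = 748 × 1.9 = 1421.2 s.
Total = 1551.7 + 1421.2 = 2972.9 s = 49.5 minutes.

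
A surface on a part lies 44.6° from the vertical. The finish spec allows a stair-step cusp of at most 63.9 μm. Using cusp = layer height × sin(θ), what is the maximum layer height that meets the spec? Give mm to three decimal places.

0.091 mm

t = h_c / sin θ = 0.0639 / 0.7022 = 0.091 mm.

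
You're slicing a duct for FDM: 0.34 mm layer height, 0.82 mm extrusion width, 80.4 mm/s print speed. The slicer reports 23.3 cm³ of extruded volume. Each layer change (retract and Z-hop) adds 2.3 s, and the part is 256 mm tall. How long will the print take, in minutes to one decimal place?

46.2 minutes

Bead cross-section: 0.34 × 0.82 → 0.2788 mm².
Toolpath length = 23.3 cm³ / 0.2788 mm² = 23300 / 0.2788 = 83572.5 mm.
Time extruding: 83572.5 / 80.4 → 1039.5 s.
Number of layers: 256 / 0.34 → 753 (rounded up).
Z-hop total: 753 × 2.3 → 1731.9 s.
Altogether 1039.5 + 1731.9 = 2771.4 s, i.e. 46.2 minutes.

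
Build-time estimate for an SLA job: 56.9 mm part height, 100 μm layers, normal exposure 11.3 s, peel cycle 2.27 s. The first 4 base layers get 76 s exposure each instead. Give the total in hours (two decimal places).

2.22 hours

Layer count = ceil(56.9 / 0.1) = 569.
Base layers = 4 × (76 + 2.27), so 313.08 s.
Normal layers = 565 × (11.3 + 2.27), so 7667.05 s.
Total = 313.08 + 7667.05 = 7980.13 s = 2.22 hours.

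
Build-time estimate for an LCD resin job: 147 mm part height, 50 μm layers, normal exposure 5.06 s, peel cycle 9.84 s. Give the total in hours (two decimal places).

12.17 hours

Layer count = ceil(147 / 0.05) = 2940.
Each layer takes: 5.06 + 9.84 → 14.9 s.
Build time: 2940 × 14.9 s = 43806 s, i.e. 12.17 hours.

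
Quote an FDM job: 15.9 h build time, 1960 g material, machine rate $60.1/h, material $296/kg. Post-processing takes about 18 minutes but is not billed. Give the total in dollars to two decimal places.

$1535.75

Machine cost: 60.1 × 15.9 → $955.59.
Material cost = 296 × 1960/1000 = $580.16.
Job cost: 955.59 + 580.16 = $1535.75.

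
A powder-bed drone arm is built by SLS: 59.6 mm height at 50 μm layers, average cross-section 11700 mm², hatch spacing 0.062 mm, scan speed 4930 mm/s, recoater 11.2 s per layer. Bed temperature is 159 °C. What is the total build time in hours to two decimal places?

16.38 hours

Layers = ⌈59.6/0.05⌉ = 1192.
Hatch length per layer = 11700 / 0.062 = 188709.7 mm.
Laser time per layer = 188709.7 / 4930 = 38.2778 s.
Time per layer = 38.2778 + 11.2 = 49.4778 s.
Build time = 1192 × 49.4778 = 58977.5376 s = 16.38 hours.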